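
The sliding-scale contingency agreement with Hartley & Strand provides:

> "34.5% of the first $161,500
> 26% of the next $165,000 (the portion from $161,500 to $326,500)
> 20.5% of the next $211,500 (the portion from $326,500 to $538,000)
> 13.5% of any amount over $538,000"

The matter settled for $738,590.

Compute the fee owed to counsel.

First $161,500 at 34.5% = $55,717.50
Next $165,000 at 26% = $42,900.00
Next $211,500 at 20.5% = $43,357.50
Remaining $200,590 at 13.5% = $27,079.65
Fee: $55,717.50 + $42,900.00 + $43,357.50 + $27,079.65 = $169,054.65

$169,054.65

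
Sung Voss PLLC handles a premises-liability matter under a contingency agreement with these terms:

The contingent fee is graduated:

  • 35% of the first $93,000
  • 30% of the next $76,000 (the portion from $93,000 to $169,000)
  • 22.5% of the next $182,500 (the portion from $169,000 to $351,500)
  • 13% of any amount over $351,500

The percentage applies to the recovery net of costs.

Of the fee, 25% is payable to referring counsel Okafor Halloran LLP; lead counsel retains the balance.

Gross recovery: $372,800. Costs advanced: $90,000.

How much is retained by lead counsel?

Fee base (net of costs): $372,800 − $90,000 = $282,800
First $93,000 at 35% = $32,550.00
Next $76,000 at 30% = $22,800.00
Remaining $113,800 at 22.5% = $25,605.00
Fee: $32,550.00 + $22,800.00 + $25,605.00 = $80,955.00
Referral share: 25% of $80,955.00 = $20,238.75; lead counsel retains $80,955.00 − $20,238.75 = $60,716.25.

$60,716.25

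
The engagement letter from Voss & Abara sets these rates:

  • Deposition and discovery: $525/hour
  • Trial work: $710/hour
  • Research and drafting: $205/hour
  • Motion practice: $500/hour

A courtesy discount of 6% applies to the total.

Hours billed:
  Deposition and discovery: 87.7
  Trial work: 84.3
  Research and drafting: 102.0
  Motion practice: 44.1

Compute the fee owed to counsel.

$139,924.17

Deposition and discovery: 87.7 × $525 = $46,042.50
Trial work: 84.3 × $710 = $59,853.00
Research and drafting: 102.0 × $205 = $20,910.00
Motion practice: 44.1 × $500 = $22,050.00
Subtotal: $148,855.50
Less 6% discount: −$8,931.33
Total: $148,855.50 − $8,931.33 = $139,924.17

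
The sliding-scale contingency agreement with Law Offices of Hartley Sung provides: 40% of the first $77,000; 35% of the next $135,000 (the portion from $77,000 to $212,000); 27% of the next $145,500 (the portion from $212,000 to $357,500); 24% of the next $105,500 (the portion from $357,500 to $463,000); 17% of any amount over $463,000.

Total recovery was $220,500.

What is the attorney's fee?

$80,345.00

First $77,000 at 40% = $30,800.00
Next $135,000 at 35% = $47,250.00
Remaining $8,500 at 27% = $2,295.00
Fee: $30,800.00 + $47,250.00 + $2,295.00 = $80,345.00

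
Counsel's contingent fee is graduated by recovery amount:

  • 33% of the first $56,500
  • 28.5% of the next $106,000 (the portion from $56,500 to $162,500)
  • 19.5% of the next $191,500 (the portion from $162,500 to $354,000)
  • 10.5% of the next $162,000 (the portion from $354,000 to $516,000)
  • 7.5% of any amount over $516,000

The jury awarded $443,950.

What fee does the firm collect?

$95,642.25

First $56,500 at 33% = $18,645.00
Next $106,000 at 28.5% = $30,210.00
Next $191,500 at 19.5% = $37,342.50
Remaining $89,950 at 10.5% = $9,444.75
Fee: $18,645.00 + $30,210.00 + $37,342.50 + $9,444.75 = $95,642.25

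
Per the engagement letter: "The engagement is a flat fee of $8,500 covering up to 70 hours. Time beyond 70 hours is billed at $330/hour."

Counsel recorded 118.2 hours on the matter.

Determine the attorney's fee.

Flat fee: $8,500.00
Excess hours: 118.2 − 70 = 48.2
Overrun: 48.2 × $330 = $15,906.00
Total: $8,500.00 + $15,906.00 = $24,406.00

$24,406.00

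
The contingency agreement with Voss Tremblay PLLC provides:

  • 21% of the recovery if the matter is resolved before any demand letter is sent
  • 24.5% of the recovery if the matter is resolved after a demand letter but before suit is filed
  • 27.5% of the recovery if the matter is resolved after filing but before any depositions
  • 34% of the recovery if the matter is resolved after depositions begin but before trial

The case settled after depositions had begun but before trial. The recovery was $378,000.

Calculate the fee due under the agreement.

$128,520.00

The matter settled after depositions had begun but before trial, so the 34% rate applies.
$378,000 × 34% = $128,520.00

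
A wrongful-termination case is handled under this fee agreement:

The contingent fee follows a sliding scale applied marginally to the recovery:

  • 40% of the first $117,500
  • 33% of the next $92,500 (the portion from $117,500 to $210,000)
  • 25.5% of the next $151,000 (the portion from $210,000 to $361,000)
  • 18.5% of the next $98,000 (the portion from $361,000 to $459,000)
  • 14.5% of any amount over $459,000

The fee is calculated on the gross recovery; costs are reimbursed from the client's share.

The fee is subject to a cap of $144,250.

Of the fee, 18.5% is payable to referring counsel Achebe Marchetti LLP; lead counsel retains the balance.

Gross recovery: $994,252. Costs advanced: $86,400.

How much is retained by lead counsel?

Fee base is the gross recovery, $994,252; costs are reimbursed separately.
First $117,500 at 40% = $47,000.00
Next $92,500 at 33% = $30,525.00
Next $151,000 at 25.5% = $38,505.00
Next $98,000 at 18.5% = $18,130.00
Remaining $535,252 at 14.5% = $77,611.54
Fee: $47,000.00 + $30,525.00 + $38,505.00 + $18,130.00 + $77,611.54 = $211,771.54
$211,771.54 exceeds the $144,250 cap, so the fee is capped at $144,250.00.
Referral share: 18.5% of $144,250.00 = $26,686.25; lead counsel retains $144,250.00 − $26,686.25 = $117,563.75.

$117,563.75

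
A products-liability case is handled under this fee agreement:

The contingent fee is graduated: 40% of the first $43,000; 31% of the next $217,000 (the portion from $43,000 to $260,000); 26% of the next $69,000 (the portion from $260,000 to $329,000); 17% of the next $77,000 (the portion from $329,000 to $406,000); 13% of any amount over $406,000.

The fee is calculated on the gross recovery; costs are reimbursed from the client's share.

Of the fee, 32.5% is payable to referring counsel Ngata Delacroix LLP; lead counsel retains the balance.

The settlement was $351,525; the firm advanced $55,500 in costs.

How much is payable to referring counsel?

Fee base is the gross recovery, $351,525; costs are reimbursed separately.
First $43,000 at 40% = $17,200.00
Next $217,000 at 31% = $67,270.00
Next $69,000 at 26% = $17,940.00
Remaining $22,525 at 17% = $3,829.25
Fee: $17,200.00 + $67,270.00 + $17,940.00 + $3,829.25 = $106,239.25
Referral share: 32.5% of $106,239.25 = $34,527.76; lead counsel retains $106,239.25 − $34,527.76 = $71,711.49.

$34,527.76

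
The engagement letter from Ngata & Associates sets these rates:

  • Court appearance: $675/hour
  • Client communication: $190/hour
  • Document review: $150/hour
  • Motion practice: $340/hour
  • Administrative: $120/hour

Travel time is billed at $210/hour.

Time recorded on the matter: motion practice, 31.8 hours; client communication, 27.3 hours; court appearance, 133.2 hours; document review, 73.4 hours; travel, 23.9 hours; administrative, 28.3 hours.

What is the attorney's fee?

$125,334.00

Court appearance: 133.2 × $675 = $89,910.00
Client communication: 27.3 × $190 = $5,187.00
Document review: 73.4 × $150 = $11,010.00
Motion practice: 31.8 × $340 = $10,812.00
Administrative: 28.3 × $120 = $3,396.00
Subtotal: $89,910.00 + $5,187.00 + $11,010.00 + $10,812.00 + $3,396.00 = $120,315.00
Travel: 23.9 × $210 = $5,019.00
Total: $120,315.00 + $5,019.00 = $125,334.00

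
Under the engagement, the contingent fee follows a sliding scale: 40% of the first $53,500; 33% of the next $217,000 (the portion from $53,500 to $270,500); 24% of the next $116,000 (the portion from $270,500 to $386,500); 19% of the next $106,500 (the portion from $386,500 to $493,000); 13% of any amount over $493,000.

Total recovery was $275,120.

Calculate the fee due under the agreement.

First $53,500 at 40% = $21,400.00
Next $217,000 at 33% = $71,610.00
Remaining $4,620 at 24% = $1,108.80
Fee: $21,400.00 + $71,610.00 + $1,108.80 = $94,118.80

$94,118.80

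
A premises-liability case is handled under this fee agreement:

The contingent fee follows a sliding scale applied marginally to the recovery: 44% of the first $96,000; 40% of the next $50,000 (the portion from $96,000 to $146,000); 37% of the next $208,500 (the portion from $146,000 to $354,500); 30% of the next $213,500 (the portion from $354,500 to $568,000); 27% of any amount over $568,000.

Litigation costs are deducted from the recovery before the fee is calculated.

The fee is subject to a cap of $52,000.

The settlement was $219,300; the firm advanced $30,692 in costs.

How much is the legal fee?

Fee base (net of costs): $219,300 − $30,692 = $188,608
First $96,000 at 44% = $42,240.00
Next $50,000 at 40% = $20,000.00
Remaining $42,608 at 37% = $15,764.96
Fee: $42,240.00 + $20,000.00 + $15,764.96 = $78,004.96
$78,004.96 exceeds the $52,000 cap, so the fee is capped at $52,000.00.

$52,000.00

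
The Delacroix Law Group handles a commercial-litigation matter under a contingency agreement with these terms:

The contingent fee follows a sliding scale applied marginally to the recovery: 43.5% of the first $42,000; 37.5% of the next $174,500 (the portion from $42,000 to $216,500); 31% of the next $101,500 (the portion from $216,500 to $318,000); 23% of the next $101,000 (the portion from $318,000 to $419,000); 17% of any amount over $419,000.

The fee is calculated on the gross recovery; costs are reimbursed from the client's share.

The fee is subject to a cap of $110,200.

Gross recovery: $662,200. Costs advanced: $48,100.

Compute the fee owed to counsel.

Fee base is the gross recovery, $662,200; costs are reimbursed separately.
First $42,000 at 43.5% = $18,270.00
Next $174,500 at 37.5% = $65,437.50
Next $101,500 at 31% = $31,465.00
Next $101,000 at 23% = $23,230.00
Remaining $243,200 at 17% = $41,344.00
Fee: $18,270.00 + $65,437.50 + $31,465.00 + $23,230.00 + $41,344.00 = $179,746.50
$179,746.50 exceeds the $110,200 cap, so the fee is capped at $110,200.00.

$110,200.00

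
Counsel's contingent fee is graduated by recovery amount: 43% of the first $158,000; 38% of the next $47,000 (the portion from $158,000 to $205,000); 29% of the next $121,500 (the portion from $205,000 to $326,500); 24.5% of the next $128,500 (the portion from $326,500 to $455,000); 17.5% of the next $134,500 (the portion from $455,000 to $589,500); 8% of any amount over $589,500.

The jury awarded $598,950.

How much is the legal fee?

$176,811.00

First $158,000 at 43% = $67,940.00
Next $47,000 at 38% = $17,860.00
Next $121,500 at 29% = $35,235.00
Next $128,500 at 24.5% = $31,482.50
Next $134,500 at 17.5% = $23,537.50
Remaining $9,450 at 8% = $756.00
Fee: $67,940.00 + $17,860.00 + $35,235.00 + $31,482.50 + $23,537.50 + $756.00 = $176,811.00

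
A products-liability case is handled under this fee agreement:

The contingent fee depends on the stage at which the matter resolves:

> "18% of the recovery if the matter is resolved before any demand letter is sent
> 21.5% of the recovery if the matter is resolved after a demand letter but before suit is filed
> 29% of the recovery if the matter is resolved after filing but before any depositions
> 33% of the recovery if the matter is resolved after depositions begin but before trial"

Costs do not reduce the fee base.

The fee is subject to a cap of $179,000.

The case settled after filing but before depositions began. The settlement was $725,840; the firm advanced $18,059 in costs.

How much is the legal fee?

$179,000.00

Fee base is the gross recovery, $725,840; costs are reimbursed separately.
The matter settled after filing but before depositions began, so the 29% rate applies.
$725,840 × 29% = $210,493.60
$210,493.60 exceeds the $179,000 cap, so the fee is capped at $179,000.00.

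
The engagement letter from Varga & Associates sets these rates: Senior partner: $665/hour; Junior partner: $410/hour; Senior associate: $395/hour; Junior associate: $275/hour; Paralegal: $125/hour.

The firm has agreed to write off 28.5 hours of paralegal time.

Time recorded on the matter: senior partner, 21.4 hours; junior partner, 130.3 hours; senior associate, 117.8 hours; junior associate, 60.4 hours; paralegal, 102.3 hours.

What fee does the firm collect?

Senior partner: 21.4 × $665 = $14,231.00
Junior partner: 130.3 × $410 = $53,423.00
Senior associate: 117.8 × $395 = $46,531.00
Junior associate: 60.4 × $275 = $16,610.00
Paralegal: 102.3 × $125 = $12,787.50
Subtotal: $143,582.50
Write-off: 28.5 × $125 = $3,562.50
Total: $143,582.50 − $3,562.50 = $140,020.00

$140,020.00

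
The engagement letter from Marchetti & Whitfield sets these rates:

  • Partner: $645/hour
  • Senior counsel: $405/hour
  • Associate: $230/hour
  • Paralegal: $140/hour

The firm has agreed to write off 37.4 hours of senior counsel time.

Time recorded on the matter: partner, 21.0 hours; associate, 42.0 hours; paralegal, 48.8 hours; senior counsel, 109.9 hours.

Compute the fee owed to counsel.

$59,399.50

Partner: 21.0 × $645 = $13,545.00
Senior counsel: 109.9 × $405 = $44,509.50
Associate: 42.0 × $230 = $9,660.00
Paralegal: 48.8 × $140 = $6,832.00
Subtotal: $74,546.50
Write-off: 37.4 × $405 = $15,147.00
Total: $74,546.50 − $15,147.00 = $59,399.50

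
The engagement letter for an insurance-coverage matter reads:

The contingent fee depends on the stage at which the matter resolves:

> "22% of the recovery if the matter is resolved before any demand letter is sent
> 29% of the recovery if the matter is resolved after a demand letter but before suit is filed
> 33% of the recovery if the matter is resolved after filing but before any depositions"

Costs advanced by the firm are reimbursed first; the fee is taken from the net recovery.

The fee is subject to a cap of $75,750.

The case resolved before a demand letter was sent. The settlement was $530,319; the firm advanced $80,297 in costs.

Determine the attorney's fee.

Fee base (net of costs): $530,319 − $80,297 = $450,022
The matter resolved before a demand letter was sent, so the 22% rate applies.
$450,022 × 22% = $99,004.84
$99,004.84 exceeds the $75,750 cap, so the fee is capped at $75,750.00.

$75,750.00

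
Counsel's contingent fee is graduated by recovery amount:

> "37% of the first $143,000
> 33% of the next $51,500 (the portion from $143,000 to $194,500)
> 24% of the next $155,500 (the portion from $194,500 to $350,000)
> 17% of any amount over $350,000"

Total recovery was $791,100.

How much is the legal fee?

$182,212.00

First $143,000 at 37% = $52,910.00
Next $51,500 at 33% = $16,995.00
Next $155,500 at 24% = $37,320.00
Remaining $441,100 at 17% = $74,987.00
Fee: $52,910.00 + $16,995.00 + $37,320.00 + $74,987.00 = $182,212.00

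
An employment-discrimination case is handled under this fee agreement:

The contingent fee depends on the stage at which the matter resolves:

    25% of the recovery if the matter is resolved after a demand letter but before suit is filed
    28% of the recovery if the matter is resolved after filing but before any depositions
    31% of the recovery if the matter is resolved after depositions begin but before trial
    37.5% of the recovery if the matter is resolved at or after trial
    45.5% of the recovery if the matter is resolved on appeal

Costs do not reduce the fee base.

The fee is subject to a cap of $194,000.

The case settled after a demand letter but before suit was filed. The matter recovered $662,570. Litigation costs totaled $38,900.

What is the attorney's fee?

$165,642.50

Fee base is the gross recovery, $662,570; costs are reimbursed separately.
The matter settled after a demand letter but before suit was filed, so the 25% rate applies.
$662,570 × 25% = $165,642.50
$165,642.50 is under the $194,000 cap.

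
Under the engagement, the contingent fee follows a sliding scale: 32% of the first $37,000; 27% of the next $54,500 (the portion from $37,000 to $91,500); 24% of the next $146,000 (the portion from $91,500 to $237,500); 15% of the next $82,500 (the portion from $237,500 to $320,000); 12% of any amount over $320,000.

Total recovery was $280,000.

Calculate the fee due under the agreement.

First $37,000 at 32% = $11,840.00
Next $54,500 at 27% = $14,715.00
Next $146,000 at 24% = $35,040.00
Remaining $42,500 at 15% = $6,375.00
Fee: $11,840.00 + $14,715.00 + $35,040.00 + $6,375.00 = $67,970.00

$67,970.00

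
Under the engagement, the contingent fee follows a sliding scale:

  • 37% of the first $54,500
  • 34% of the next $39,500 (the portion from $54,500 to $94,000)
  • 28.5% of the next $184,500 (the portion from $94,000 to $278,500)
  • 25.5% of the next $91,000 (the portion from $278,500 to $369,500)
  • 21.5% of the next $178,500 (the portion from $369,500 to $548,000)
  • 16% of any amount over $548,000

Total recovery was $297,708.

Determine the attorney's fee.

$91,075.54

First $54,500 at 37% = $20,165.00
Next $39,500 at 34% = $13,430.00
Next $184,500 at 28.5% = $52,582.50
Remaining $19,208 at 25.5% = $4,898.04
Fee: $20,165.00 + $13,430.00 + $52,582.50 + $4,898.04 = $91,075.54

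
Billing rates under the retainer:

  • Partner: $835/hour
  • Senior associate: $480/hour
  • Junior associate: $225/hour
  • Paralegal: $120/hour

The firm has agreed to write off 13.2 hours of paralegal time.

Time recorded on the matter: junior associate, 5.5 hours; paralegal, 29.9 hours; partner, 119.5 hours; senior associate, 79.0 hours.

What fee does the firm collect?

Partner: 119.5 × $835 = $99,782.50
Senior associate: 79.0 × $480 = $37,920.00
Junior associate: 5.5 × $225 = $1,237.50
Paralegal: 29.9 × $120 = $3,588.00
Subtotal: $142,528.00
Write-off: 13.2 × $120 = $1,584.00
Total: $142,528.00 − $1,584.00 = $140,944.00

$140,944.00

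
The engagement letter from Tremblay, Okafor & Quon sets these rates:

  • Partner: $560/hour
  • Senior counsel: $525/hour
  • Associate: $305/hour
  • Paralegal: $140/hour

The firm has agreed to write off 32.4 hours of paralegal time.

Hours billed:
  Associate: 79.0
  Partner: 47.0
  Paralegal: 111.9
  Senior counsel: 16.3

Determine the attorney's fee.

Partner: 47.0 × $560 = $26,320.00
Senior counsel: 16.3 × $525 = $8,557.50
Associate: 79.0 × $305 = $24,095.00
Paralegal: 111.9 × $140 = $15,666.00
Subtotal: $74,638.50
Write-off: 32.4 × $140 = $4,536.00
Total: $74,638.50 − $4,536.00 = $70,102.50

$70,102.50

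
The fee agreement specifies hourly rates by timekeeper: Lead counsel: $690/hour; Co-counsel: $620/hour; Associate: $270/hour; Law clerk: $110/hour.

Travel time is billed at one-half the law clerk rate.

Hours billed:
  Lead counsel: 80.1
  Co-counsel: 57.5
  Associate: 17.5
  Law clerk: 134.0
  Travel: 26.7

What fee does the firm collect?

Lead counsel: 80.1 × $690 = $55,269.00
Co-counsel: 57.5 × $620 = $35,650.00
Associate: 17.5 × $270 = $4,725.00
Law clerk: 134.0 × $110 = $14,740.00
Subtotal: $55,269.00 + $35,650.00 + $4,725.00 + $14,740.00 = $110,384.00
Travel: 26.7 × ($110 ÷ 2) = 26.7 × $55.00 = $1,468.50
Total: $110,384.00 + $1,468.50 = $111,852.50

$111,852.50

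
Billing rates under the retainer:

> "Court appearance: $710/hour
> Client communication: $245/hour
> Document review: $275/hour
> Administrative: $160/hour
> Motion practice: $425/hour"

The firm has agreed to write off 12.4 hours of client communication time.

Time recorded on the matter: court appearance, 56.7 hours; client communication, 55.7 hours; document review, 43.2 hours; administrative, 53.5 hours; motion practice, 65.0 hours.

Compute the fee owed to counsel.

$98,930.50

Court appearance: 56.7 × $710 = $40,257.00
Client communication: 55.7 × $245 = $13,646.50
Document review: 43.2 × $275 = $11,880.00
Administrative: 53.5 × $160 = $8,560.00
Motion practice: 65.0 × $425 = $27,625.00
Subtotal: $101,968.50
Write-off: 12.4 × $245 = $3,038.00
Total: $101,968.50 − $3,038.00 = $98,930.50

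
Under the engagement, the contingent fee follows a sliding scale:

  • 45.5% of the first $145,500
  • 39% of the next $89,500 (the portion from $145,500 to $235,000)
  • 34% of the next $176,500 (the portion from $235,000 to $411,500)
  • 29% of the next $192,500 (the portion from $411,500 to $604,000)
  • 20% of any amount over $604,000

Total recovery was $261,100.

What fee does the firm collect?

First $145,500 at 45.5% = $66,202.50
Next $89,500 at 39% = $34,905.00
Remaining $26,100 at 34% = $8,874.00
Fee: $66,202.50 + $34,905.00 + $8,874.00 = $109,981.50

$109,981.50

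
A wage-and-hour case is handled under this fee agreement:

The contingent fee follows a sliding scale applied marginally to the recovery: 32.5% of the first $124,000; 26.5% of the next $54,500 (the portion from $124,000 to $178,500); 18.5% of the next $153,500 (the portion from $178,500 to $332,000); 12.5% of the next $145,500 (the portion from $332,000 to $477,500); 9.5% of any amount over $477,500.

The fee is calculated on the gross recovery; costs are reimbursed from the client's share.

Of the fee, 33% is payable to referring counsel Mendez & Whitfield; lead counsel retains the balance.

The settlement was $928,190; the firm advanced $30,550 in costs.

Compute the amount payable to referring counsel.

Fee base is the gross recovery, $928,190; costs are reimbursed separately.
First $124,000 at 32.5% = $40,300.00
Next $54,500 at 26.5% = $14,442.50
Next $153,500 at 18.5% = $28,397.50
Next $145,500 at 12.5% = $18,187.50
Remaining $450,690 at 9.5% = $42,815.55
Fee: $40,300.00 + $14,442.50 + $28,397.50 + $18,187.50 + $42,815.55 = $144,143.05
Referral share: 33% of $144,143.05 = $47,567.21; lead counsel retains $144,143.05 − $47,567.21 = $96,575.84.

$47,567.21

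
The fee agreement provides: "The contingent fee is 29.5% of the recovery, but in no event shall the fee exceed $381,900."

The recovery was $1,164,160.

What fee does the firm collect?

29.5% of $1,164,160 = $343,427.20
That is under the $381,900 cap.

$343,427.20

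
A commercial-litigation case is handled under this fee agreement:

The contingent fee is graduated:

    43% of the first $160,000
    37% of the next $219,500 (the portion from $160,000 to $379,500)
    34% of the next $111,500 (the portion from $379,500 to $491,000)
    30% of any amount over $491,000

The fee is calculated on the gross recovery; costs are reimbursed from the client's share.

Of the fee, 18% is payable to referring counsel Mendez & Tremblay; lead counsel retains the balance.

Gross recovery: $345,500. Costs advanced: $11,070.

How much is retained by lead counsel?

Fee base is the gross recovery, $345,500; costs are reimbursed separately.
First $160,000 at 43% = $68,800.00
Remaining $185,500 at 37% = $68,635.00
Fee: $68,800.00 + $68,635.00 = $137,435.00
Referral share: 18% of $137,435.00 = $24,738.30; lead counsel retains $137,435.00 − $24,738.30 = $112,696.70.

$112,696.70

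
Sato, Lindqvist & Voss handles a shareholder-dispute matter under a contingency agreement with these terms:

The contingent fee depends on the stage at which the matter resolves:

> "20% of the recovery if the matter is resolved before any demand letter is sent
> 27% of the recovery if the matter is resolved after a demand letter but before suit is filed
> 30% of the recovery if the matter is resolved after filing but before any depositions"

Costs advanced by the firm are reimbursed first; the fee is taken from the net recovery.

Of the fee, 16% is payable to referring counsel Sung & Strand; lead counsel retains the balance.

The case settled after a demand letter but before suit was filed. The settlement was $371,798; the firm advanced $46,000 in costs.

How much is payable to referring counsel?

Fee base (net of costs): $371,798 − $46,000 = $325,798
The matter settled after a demand letter but before suit was filed, so the 27% rate applies.
$325,798 × 27% = $87,965.46
Referral share: 16% of $87,965.46 = $14,074.47; lead counsel retains $87,965.46 − $14,074.47 = $73,890.99.

$14,074.47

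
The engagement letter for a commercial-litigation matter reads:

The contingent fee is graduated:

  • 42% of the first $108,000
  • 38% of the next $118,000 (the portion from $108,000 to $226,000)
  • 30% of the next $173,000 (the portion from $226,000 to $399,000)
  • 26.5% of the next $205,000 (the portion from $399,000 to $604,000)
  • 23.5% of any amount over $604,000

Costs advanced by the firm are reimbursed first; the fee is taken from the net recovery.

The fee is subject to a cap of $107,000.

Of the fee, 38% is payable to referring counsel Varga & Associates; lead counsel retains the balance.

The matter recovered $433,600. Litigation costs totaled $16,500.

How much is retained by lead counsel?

Fee base (net of costs): $433,600 − $16,500 = $417,100
First $108,000 at 42% = $45,360.00
Next $118,000 at 38% = $44,840.00
Next $173,000 at 30% = $51,900.00
Remaining $18,100 at 26.5% = $4,796.50
Fee: $45,360.00 + $44,840.00 + $51,900.00 + $4,796.50 = $146,896.50
$146,896.50 exceeds the $107,000 cap, so the fee is capped at $107,000.00.
Referral share: 38% of $107,000.00 = $40,660.00; lead counsel retains $107,000.00 − $40,660.00 = $66,340.00.

$66,340.00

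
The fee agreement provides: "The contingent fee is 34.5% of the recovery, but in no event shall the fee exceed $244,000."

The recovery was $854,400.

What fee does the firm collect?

$244,000.00

34.5% of $854,400 = $294,768.00
That exceeds the $244,000 cap, so the fee is capped at $244,000.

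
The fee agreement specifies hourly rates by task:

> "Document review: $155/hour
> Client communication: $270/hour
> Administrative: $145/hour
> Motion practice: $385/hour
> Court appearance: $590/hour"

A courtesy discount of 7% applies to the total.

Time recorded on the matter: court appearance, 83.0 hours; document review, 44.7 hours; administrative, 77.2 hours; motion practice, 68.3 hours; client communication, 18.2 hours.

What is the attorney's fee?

$91,420.86

Document review: 44.7 × $155 = $6,928.50
Client communication: 18.2 × $270 = $4,914.00
Administrative: 77.2 × $145 = $11,194.00
Motion practice: 68.3 × $385 = $26,295.50
Court appearance: 83.0 × $590 = $48,970.00
Subtotal: $98,302.00
Less 7% discount: −$6,881.14
Total: $98,302.00 − $6,881.14 = $91,420.86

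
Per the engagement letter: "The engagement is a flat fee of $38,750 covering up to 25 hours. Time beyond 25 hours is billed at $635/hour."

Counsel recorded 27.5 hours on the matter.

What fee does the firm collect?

Flat fee: $38,750.00
Excess hours: 27.5 − 25 = 2.5
Overrun: 2.5 × $635 = $1,587.50
Total: $38,750.00 + $1,587.50 = $40,337.50

$40,337.50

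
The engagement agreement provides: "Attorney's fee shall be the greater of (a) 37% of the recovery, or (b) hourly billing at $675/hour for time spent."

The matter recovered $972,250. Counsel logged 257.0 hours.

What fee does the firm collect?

(a) 37% of $972,250 = $359,732.50
(b) 257.0 × $675 = $173,475.00
The greater is (a): $359,732.50.

$359,732.50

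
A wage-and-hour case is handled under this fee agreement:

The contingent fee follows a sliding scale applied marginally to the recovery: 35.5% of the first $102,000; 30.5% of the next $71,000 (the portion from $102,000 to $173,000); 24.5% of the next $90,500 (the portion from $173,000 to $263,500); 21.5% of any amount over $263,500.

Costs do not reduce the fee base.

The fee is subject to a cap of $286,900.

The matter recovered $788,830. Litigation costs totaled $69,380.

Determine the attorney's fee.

Fee base is the gross recovery, $788,830; costs are reimbursed separately.
First $102,000 at 35.5% = $36,210.00
Next $71,000 at 30.5% = $21,655.00
Next $90,500 at 24.5% = $22,172.50
Remaining $525,330 at 21.5% = $112,945.95
Fee: $36,210.00 + $21,655.00 + $22,172.50 + $112,945.95 = $192,983.45
$192,983.45 is under the $286,900 cap.

$192,983.45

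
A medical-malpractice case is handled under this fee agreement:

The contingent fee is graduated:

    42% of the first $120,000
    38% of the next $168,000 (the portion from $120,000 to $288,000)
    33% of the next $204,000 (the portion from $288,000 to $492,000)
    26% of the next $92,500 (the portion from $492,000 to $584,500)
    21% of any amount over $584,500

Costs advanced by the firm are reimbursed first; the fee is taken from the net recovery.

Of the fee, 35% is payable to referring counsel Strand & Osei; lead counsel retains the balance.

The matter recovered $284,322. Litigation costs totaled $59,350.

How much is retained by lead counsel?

Fee base (net of costs): $284,322 − $59,350 = $224,972
First $120,000 at 42% = $50,400.00
Remaining $104,972 at 38% = $39,889.36
Fee: $50,400.00 + $39,889.36 = $90,289.36
Referral share: 35% of $90,289.36 = $31,601.28; lead counsel retains $90,289.36 − $31,601.28 = $58,688.08.

$58,688.08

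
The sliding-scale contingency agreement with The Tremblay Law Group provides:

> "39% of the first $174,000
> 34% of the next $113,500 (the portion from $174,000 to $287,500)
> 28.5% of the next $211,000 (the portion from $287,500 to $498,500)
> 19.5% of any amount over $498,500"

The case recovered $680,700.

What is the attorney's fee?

$202,114.00

First $174,000 at 39% = $67,860.00
Next $113,500 at 34% = $38,590.00
Next $211,000 at 28.5% = $60,135.00
Remaining $182,200 at 19.5% = $35,529.00
Fee: $67,860.00 + $38,590.00 + $60,135.00 + $35,529.00 = $202,114.00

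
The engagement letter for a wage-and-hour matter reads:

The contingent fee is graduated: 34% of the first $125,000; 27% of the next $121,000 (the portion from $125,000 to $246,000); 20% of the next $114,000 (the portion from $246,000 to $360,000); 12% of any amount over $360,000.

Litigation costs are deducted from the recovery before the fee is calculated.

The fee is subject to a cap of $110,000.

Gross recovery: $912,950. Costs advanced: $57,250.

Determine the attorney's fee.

$110,000.00

Fee base (net of costs): $912,950 − $57,250 = $855,700
First $125,000 at 34% = $42,500.00
Next $121,000 at 27% = $32,670.00
Next $114,000 at 20% = $22,800.00
Remaining $495,700 at 12% = $59,484.00
Fee: $42,500.00 + $32,670.00 + $22,800.00 + $59,484.00 = $157,454.00
$157,454.00 exceeds the $110,000 cap, so the fee is capped at $110,000.00.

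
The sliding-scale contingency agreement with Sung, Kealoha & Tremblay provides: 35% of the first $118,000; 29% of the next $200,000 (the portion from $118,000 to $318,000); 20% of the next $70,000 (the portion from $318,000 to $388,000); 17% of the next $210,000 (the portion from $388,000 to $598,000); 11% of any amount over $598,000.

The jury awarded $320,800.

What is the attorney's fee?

$99,860.00

First $118,000 at 35% = $41,300.00
Next $200,000 at 29% = $58,000.00
Remaining $2,800 at 20% = $560.00
Fee: $41,300.00 + $58,000.00 + $560.00 = $99,860.00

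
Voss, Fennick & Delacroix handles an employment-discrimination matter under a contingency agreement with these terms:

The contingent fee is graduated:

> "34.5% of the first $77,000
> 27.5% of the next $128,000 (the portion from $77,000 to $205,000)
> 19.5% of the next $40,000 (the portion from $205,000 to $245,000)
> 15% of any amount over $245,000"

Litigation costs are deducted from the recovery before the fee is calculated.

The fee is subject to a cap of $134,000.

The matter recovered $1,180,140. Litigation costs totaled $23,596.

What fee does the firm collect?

$134,000.00

Fee base (net of costs): $1,180,140 − $23,596 = $1,156,544
First $77,000 at 34.5% = $26,565.00
Next $128,000 at 27.5% = $35,200.00
Next $40,000 at 19.5% = $7,800.00
Remaining $911,544 at 15% = $136,731.60
Fee: $26,565.00 + $35,200.00 + $7,800.00 + $136,731.60 = $206,296.60
$206,296.60 exceeds the $134,000 cap, so the fee is capped at $134,000.00.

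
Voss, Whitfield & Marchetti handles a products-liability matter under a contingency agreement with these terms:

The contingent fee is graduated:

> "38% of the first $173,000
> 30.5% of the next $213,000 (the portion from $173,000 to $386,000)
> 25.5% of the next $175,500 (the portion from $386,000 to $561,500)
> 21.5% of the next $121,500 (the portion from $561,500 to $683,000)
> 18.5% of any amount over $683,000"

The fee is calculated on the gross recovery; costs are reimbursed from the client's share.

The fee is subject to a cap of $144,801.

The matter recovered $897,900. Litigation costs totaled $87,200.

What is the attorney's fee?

$144,801.00

Fee base is the gross recovery, $897,900; costs are reimbursed separately.
First $173,000 at 38% = $65,740.00
Next $213,000 at 30.5% = $64,965.00
Next $175,500 at 25.5% = $44,752.50
Next $121,500 at 21.5% = $26,122.50
Remaining $214,900 at 18.5% = $39,756.50
Fee: $65,740.00 + $64,965.00 + $44,752.50 + $26,122.50 + $39,756.50 = $241,336.50
$241,336.50 exceeds the $144,801 cap, so the fee is capped at $144,801.00.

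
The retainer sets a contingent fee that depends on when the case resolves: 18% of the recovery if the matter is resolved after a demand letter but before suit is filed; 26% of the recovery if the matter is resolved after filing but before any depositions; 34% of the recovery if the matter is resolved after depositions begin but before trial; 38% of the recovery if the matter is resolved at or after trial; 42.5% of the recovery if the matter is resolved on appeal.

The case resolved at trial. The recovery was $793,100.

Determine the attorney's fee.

The matter resolved at trial, so the 38% rate applies.
$793,100 × 38% = $301,378.00

$301,378.00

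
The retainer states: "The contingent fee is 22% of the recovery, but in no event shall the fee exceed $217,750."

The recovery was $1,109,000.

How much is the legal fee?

$217,750.00

22% of $1,109,000 = $243,980.00
That exceeds the $217,750 cap, so the fee is capped at $217,750.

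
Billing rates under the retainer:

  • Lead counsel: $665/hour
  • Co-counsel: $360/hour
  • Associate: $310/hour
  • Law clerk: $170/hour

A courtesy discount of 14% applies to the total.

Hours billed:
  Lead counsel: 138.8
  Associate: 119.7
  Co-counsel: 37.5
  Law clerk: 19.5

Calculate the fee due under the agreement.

Lead counsel: 138.8 × $665 = $92,302.00
Co-counsel: 37.5 × $360 = $13,500.00
Associate: 119.7 × $310 = $37,107.00
Law clerk: 19.5 × $170 = $3,315.00
Subtotal: $146,224.00
Less 14% discount: −$20,471.36
Total: $146,224.00 − $20,471.36 = $125,752.64

$125,752.64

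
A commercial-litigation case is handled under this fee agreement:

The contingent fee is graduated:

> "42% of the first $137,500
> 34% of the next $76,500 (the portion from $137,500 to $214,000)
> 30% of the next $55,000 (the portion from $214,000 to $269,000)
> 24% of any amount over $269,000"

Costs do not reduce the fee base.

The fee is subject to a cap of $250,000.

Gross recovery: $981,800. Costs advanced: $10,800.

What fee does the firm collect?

Fee base is the gross recovery, $981,800; costs are reimbursed separately.
First $137,500 at 42% = $57,750.00
Next $76,500 at 34% = $26,010.00
Next $55,000 at 30% = $16,500.00
Remaining $712,800 at 24% = $171,072.00
Fee: $57,750.00 + $26,010.00 + $16,500.00 + $171,072.00 = $271,332.00
$271,332.00 exceeds the $250,000 cap, so the fee is capped at $250,000.00.

$250,000.00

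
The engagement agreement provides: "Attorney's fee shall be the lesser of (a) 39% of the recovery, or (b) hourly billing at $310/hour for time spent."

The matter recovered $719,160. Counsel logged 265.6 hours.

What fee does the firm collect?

(a) 39% of $719,160 = $280,472.40
(b) 265.6 × $310 = $82,336.00
The lesser is (b): $82,336.00.

$82,336.00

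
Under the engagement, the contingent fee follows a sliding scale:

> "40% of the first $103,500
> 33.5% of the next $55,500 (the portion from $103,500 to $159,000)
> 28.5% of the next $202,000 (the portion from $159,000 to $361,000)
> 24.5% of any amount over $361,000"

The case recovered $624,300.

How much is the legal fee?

First $103,500 at 40% = $41,400.00
Next $55,500 at 33.5% = $18,592.50
Next $202,000 at 28.5% = $57,570.00
Remaining $263,300 at 24.5% = $64,508.50
Fee: $41,400.00 + $18,592.50 + $57,570.00 + $64,508.50 = $182,071.00

$182,071.00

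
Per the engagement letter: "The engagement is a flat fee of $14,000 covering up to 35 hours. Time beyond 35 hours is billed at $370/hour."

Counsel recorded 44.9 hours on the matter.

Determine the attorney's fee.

$17,663.00

Flat fee: $14,000.00
Excess hours: 44.9 − 35 = 9.9
Overrun: 9.9 × $370 = $3,663.00
Total: $14,000.00 + $3,663.00 = $17,663.00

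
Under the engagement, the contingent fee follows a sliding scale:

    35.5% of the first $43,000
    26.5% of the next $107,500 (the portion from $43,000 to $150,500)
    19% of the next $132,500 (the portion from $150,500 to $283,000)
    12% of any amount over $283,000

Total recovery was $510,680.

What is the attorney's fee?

$96,249.10

First $43,000 at 35.5% = $15,265.00
Next $107,500 at 26.5% = $28,487.50
Next $132,500 at 19% = $25,175.00
Remaining $227,680 at 12% = $27,321.60
Fee: $15,265.00 + $28,487.50 + $25,175.00 + $27,321.60 = $96,249.10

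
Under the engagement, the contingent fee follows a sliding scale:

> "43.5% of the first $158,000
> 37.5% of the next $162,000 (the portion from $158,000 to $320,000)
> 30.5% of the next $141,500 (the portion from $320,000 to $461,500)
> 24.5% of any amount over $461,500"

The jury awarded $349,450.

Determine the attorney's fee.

First $158,000 at 43.5% = $68,730.00
Next $162,000 at 37.5% = $60,750.00
Remaining $29,450 at 30.5% = $8,982.25
Fee: $68,730.00 + $60,750.00 + $8,982.25 = $138,462.25

$138,462.25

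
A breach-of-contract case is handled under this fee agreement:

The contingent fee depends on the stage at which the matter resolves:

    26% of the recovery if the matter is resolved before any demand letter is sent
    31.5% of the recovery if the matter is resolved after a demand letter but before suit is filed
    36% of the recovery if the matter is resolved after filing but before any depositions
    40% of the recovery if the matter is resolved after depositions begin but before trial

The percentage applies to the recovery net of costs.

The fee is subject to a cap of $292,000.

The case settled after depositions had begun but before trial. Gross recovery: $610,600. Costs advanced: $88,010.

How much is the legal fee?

Fee base (net of costs): $610,600 − $88,010 = $522,590
The matter settled after depositions had begun but before trial, so the 40% rate applies.
$522,590 × 40% = $209,036.00
$209,036.00 is under the $292,000 cap.

$209,036.00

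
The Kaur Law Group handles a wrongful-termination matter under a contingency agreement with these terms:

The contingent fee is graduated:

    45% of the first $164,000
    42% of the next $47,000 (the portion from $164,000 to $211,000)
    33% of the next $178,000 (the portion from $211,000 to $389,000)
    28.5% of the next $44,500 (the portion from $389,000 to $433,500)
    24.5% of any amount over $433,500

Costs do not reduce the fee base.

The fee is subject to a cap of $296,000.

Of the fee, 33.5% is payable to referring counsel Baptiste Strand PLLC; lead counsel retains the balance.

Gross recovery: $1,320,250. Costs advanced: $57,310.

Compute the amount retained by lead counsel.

Fee base is the gross recovery, $1,320,250; costs are reimbursed separately.
First $164,000 at 45% = $73,800.00
Next $47,000 at 42% = $19,740.00
Next $178,000 at 33% = $58,740.00
Next $44,500 at 28.5% = $12,682.50
Remaining $886,750 at 24.5% = $217,253.75
Fee: $73,800.00 + $19,740.00 + $58,740.00 + $12,682.50 + $217,253.75 = $382,216.25
$382,216.25 exceeds the $296,000 cap, so the fee is capped at $296,000.00.
Referral share: 33.5% of $296,000.00 = $99,160.00; lead counsel retains $296,000.00 − $99,160.00 = $196,840.00.

$196,840.00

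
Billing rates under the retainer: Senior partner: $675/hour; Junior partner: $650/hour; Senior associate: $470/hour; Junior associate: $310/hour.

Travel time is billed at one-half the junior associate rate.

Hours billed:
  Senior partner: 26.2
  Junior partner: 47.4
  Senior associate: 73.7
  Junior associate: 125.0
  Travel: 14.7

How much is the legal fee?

Senior partner: 26.2 × $675 = $17,685.00
Junior partner: 47.4 × $650 = $30,810.00
Senior associate: 73.7 × $470 = $34,639.00
Junior associate: 125.0 × $310 = $38,750.00
Subtotal: $17,685.00 + $30,810.00 + $34,639.00 + $38,750.00 = $121,884.00
Travel: 14.7 × ($310 ÷ 2) = 14.7 × $155.00 = $2,278.50
Total: $121,884.00 + $2,278.50 = $124,162.50

$124,162.50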